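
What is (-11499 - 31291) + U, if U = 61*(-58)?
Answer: -46328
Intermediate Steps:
U = -3538
(-11499 - 31291) + U = (-11499 - 31291) - 3538 = -42790 - 3538 = -46328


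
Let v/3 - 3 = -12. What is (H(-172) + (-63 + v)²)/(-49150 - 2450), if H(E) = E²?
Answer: -9421/12900 ≈ -0.73031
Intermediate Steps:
v = -27 (v = 9 + 3*(-12) = 9 - 36 = -27)
(H(-172) + (-63 + v)²)/(-49150 - 2450) = ((-172)² + (-63 - 27)²)/(-49150 - 2450) = (29584 + (-90)²)/(-51600) = (29584 + 8100)*(-1/51600) = 37684*(-1/51600) = -9421/12900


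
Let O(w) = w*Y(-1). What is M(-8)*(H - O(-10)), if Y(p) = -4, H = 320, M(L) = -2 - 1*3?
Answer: -1400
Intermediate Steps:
M(L) = -5 (M(L) = -2 - 3 = -5)
O(w) = -4*w (O(w) = w*(-4) = -4*w)
M(-8)*(H - O(-10)) = -5*(320 - (-4)*(-10)) = -5*(320 - 1*40) = -5*(320 - 40) = -5*280 = -1400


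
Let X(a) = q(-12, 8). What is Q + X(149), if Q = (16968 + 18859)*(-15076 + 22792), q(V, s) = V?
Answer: 276441120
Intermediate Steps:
Q = 276441132 (Q = 35827*7716 = 276441132)
X(a) = -12
Q + X(149) = 276441132 - 12 = 276441120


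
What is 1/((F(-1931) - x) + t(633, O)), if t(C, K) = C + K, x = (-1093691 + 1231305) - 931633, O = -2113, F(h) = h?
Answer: 1/790608 ≈ 1.2648e-6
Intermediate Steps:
x = -794019 (x = 137614 - 931633 = -794019)
1/((F(-1931) - x) + t(633, O)) = 1/((-1931 - 1*(-794019)) + (633 - 2113)) = 1/((-1931 + 794019) - 1480) = 1/(792088 - 1480) = 1/790608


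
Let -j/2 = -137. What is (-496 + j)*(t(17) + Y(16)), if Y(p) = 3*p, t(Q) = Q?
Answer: -14430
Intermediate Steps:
j = 274 (j = -2*(-137) = 274)
(-496 + j)*(t(17) + Y(16)) = (-496 + 274)*(17 + 3*16) = -222*(17 + 48) = -222*65 = -14430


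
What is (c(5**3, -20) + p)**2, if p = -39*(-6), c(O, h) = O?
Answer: 128881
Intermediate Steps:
p = 234
(c(5**3, -20) + p)**2 = (5**3 + 234)**2 = (125 + 234)**2 = 359**2 = 128881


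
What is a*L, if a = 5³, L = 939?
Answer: 117375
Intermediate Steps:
a = 125
a*L = 125*939 = 117375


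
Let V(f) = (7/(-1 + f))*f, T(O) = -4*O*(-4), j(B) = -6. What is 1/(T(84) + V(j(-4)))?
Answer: 1/1350 ≈ 0.00074074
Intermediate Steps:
T(O) = 16*O
V(f) = 7*f/(-1 + f)
1/(T(84) + V(j(-4))) = 1/(16*84 + 7*(-6)/(-1 - 6)) = 1/(1344 + 7*(-6)/(-7)) = 1/(1344 + 7*(-6)*(-1/7)) = 1/(1344 + 6) = 1/1350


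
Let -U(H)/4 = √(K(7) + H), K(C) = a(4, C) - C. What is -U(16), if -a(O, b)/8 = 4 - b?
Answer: 4*√33 ≈ 22.978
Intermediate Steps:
a(O, b) = -32 + 8*b (a(O, b) = -8*(4 - b) = -32 + 8*b)
K(C) = -32 + 7*C (K(C) = (-32 + 8*C) - C = -32 + 7*C)
U(H) = -4*√(17 + H) (U(H) = -4*√((-32 + 7*7) + H) = -4*√((-32 + 49) + H) = -4*√(17 + H))
-U(16) = -(-4)*√(17 + 16) = -(-4)*√33 = 4*√33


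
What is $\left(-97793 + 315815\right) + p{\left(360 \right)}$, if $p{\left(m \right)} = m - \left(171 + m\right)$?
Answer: $217851$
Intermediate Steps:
$p{\left(m \right)} = -171$
$\left(-97793 + 315815\right) + p{\left(360 \right)} = \left(-97793 + 315815\right) - 171 = 218022 - 171 = 217851$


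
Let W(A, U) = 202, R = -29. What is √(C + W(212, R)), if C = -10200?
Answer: I*√9998 ≈ 99.99*I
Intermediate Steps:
√(C + W(212, R)) = √(-10200 + 202) = √(-9998) = I*√9998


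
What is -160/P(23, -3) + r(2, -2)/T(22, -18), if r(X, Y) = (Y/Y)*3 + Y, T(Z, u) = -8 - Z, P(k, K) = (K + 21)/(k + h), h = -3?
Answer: -16003/90 ≈ -177.81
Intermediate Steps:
P(k, K) = (21 + K)/(-3 + k) (P(k, K) = (K + 21)/(k - 3) = (21 + K)/(-3 + k))
r(X, Y) = 3 + Y (r(X, Y) = 1*3 + Y = 3 + Y)
-160/P(23, -3) + r(2, -2)/T(22, -18) = -160*(-3 + 23)/(21 - 3) + (3 - 2)/(-8 - 1*22) = -160/(18/20) + 1/(-8 - 22) = -160/((1/20)*18) + 1/(-30) = -160/9/10 + 1*(-1/30) = -160*10/9 - 1/30 = -1600/9 - 1/30 = -16003/90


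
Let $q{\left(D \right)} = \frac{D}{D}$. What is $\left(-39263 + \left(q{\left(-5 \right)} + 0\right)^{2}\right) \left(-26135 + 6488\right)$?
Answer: $771380514$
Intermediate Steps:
$q{\left(D \right)} = 1$
$\left(-39263 + \left(q{\left(-5 \right)} + 0\right)^{2}\right) \left(-26135 + 6488\right) = \left(-39263 + \left(1 + 0\right)^{2}\right) \left(-26135 + 6488\right) = \left(-39263 + 1^{2}\right) \left(-19647\right) = \left(-39263 + 1\right) \left(-19647\right) = \left(-39262\right) \left(-19647\right) = 771380514$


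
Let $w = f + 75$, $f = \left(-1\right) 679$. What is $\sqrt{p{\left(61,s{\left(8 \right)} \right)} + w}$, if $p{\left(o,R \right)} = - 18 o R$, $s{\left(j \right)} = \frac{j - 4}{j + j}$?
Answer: $\frac{i \sqrt{3514}}{2} \approx 29.639 i$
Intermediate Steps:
$s{\left(j \right)} = \frac{-4 + j}{2 j}$
$f = -679$
$p{\left(o,R \right)} = - 18 R o$
$w = -604$ ($w = -679 + 75 = -604$)
$\sqrt{p{\left(61,s{\left(8 \right)} \right)} + w} = \sqrt{\left(-18\right) \frac{-4 + 8}{2 \cdot 8} \cdot 61 - 604} = \sqrt{\left(-18\right) \frac{1}{2} \cdot \frac{1}{8} \cdot 4 \cdot 61 - 604} = \sqrt{\left(-18\right) \frac{1}{4} \cdot 61 - 604} = \sqrt{- \frac{549}{2} - 604} = \sqrt{- \frac{1757}{2}} = \frac{i \sqrt{3514}}{2}$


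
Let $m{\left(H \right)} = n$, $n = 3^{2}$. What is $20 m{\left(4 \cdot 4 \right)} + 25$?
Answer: $205$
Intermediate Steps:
$n = 9$
$m{\left(H \right)} = 9$
$20 m{\left(4 \cdot 4 \right)} + 25 = 20 \cdot 9 + 25 = 180 + 25 = 205$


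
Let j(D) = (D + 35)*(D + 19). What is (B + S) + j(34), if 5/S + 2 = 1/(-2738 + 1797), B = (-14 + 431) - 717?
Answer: 6316526/1883 ≈ 3354.5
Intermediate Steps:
B = -300 (B = 417 - 717 = -300)
j(D) = (19 + D)*(35 + D) (j(D) = (35 + D)*(19 + D) = (19 + D)*(35 + D))
S = -4705/1883 (S = 5/(-2 + 1/(-2738 + 1797)) = 5/(-2 + 1/(-941)) = 5/(-2 - 1/941) = 5/(-1883/941) = 5*(-941/1883) = -4705/1883 ≈ -2.4987)
(B + S) + j(34) = (-300 - 4705/1883) + (665 + 34² + 54*34) = -569605/1883 + (665 + 1156 + 1836) = -569605/1883 + 3657 = 6316526/1883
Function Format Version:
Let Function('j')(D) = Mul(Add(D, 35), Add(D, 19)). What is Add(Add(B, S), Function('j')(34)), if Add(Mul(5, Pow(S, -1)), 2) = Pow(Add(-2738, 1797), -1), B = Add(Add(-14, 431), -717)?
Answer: Rational(6316526, 1883) ≈ 3354.5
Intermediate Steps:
B = -300 (B = Add(417, -717) = -300)
Function('j')(D) = Mul(Add(19, D), Add(35, D)) (Function('j')(D) = Mul(Add(35, D), Add(19, D)) = Mul(Add(19, D), Add(35, D)))
S = Rational(-4705, 1883) (S = Mul(5, Pow(Add(-2, Pow(Add(-2738, 1797), -1)), -1)) = Mul(5, Pow(Add(-2, Pow(-941, -1)), -1)) = Mul(5, Pow(Add(-2, Rational(-1, 941)), -1)) = Mul(5, Pow(Rational(-1883, 941), -1)) = Mul(5, Rational(-941, 1883)) = Rational(-4705, 1883) ≈ -2.4987)
Add(Add(B, S), Function('j')(34)) = Add(Add(-300, Rational(-4705, 1883)), Add(665, Pow(34, 2), Mul(54, 34))) = Add(Rational(-569605, 1883), Add(665, 1156, 1836)) = Add(Rational(-569605, 1883), 3657) = Rational(6316526, 1883)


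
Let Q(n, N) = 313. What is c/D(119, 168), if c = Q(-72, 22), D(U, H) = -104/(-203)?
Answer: 63539/104 ≈ 610.95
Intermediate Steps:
D(U, H) = 104/203 (D(U, H) = -104*(-1/203) = 104/203)
c = 313
c/D(119, 168) = 313/(104/203) = 313*(203/104) = 63539/104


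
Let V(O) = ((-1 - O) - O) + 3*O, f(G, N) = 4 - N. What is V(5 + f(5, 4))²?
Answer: 16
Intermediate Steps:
V(O) = -1 + O (V(O) = (-1 - 2*O) + 3*O = -1 + O)
V(5 + f(5, 4))² = (-1 + (5 + (4 - 1*4)))² = (-1 + (5 + (4 - 4)))² = (-1 + (5 + 0))² = (-1 + 5)² = 4² = 16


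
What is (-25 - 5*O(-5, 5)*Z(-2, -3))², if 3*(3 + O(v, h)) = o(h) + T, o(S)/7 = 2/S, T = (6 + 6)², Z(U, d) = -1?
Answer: 376996/9 ≈ 41888.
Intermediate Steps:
T = 144 (T = 12² = 144)
o(S) = 14/S (o(S) = 7*(2/S) = 14/S)
O(v, h) = 45 + 14/(3*h) (O(v, h) = -3 + (14/h + 144)/3 = -3 + (144 + 14/h)/3 = -3 + (48 + 14/(3*h)) = 45 + 14/(3*h))
(-25 - 5*O(-5, 5)*Z(-2, -3))² = (-25 - 5*(45 + (14/3)/5)*(-1))² = (-25 - 5*(45 + (14/3)*(⅕))*(-1))² = (-25 - 5*(45 + 14/15)*(-1))² = (-25 - 689*(-1)/3)² = (-25 - 5*(-689/15))² = (-25 + 689/3)² = (614/3)² = 376996/9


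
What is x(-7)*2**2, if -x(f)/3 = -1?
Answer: 12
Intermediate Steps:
x(f) = 3 (x(f) = -3*(-1) = 3)
x(-7)*2**2 = 3*2**2 = 3*4 = 12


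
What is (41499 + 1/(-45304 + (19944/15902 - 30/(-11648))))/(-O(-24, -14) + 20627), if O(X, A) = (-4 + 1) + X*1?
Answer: 87057311682970373/43328314331826962 ≈ 2.0092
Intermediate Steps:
O(X, A) = -3 + X
(41499 + 1/(-45304 + (19944/15902 - 30/(-11648))))/(-O(-24, -14) + 20627) = (41499 + 1/(-45304 + (19944/15902 - 30/(-11648))))/(-(-3 - 24) + 20627) = (41499 + 1/(-45304 + (19944*(1/15902) - 30*(-1/11648))))/(-1*(-27) + 20627) = (41499 + 1/(-45304 + (9972/7951 + 15/5824)))/(27 + 20627) = (41499 + 1/(-45304 + 58196193/46306624))/20654 = (41499 + 1/(-2097817097503/46306624))*(1/20654) = (41499 - 46306624/2097817097503)*(1/20654) = (87057311682970373/2097817097503)*(1/20654) = 87057311682970373/43328314331826962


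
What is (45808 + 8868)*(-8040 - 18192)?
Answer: -1434260832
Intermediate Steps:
(45808 + 8868)*(-8040 - 18192) = 54676*(-26232) = -1434260832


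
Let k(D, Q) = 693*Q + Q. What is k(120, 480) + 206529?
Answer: 539649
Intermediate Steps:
k(D, Q) = 694*Q
k(120, 480) + 206529 = 694*480 + 206529 = 333120 + 206529 = 539649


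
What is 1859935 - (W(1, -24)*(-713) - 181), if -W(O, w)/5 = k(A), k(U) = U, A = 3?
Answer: 1849421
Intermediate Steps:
W(O, w) = -15 (W(O, w) = -5*3 = -15)
1859935 - (W(1, -24)*(-713) - 181) = 1859935 - (-15*(-713) - 181) = 1859935 - (10695 - 181) = 1859935 - 1*10514 = 1859935 - 10514 = 1849421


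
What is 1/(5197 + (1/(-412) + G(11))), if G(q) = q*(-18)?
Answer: 412/2059587 ≈ 0.00020004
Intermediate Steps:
G(q) = -18*q
1/(5197 + (1/(-412) + G(11))) = 1/(5197 + (1/(-412) - 18*11)) = 1/(5197 + (-1/412 - 198)) = 1/(5197 - 81577/412) = 1/(2059587/412) = 412/2059587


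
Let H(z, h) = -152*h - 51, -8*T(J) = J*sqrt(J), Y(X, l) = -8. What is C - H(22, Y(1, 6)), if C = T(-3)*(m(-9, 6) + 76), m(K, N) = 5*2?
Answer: -1165 + 129*I*sqrt(3)/4 ≈ -1165.0 + 55.859*I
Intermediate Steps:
m(K, N) = 10
T(J) = -J**(3/2)/8 (T(J) = -J*sqrt(J)/8 = -J**(3/2)/8)
H(z, h) = -51 - 152*h
C = 129*I*sqrt(3)/4 (C = (-(-3)*I*sqrt(3)/8)*(10 + 76) = -(-3)*I*sqrt(3)/8*86 = (3*I*sqrt(3)/8)*86 = 129*I*sqrt(3)/4 ≈ 55.859*I)
C - H(22, Y(1, 6)) = 129*I*sqrt(3)/4 - (-51 - 152*(-8)) = 129*I*sqrt(3)/4 - (-51 + 1216) = 129*I*sqrt(3)/4 - 1*1165 = 129*I*sqrt(3)/4 - 1165 = -1165 + 129*I*sqrt(3)/4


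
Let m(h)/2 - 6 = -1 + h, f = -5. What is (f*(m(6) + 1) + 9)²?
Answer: 11236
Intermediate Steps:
m(h) = 10 + 2*h (m(h) = 12 + 2*(-1 + h) = 12 + (-2 + 2*h) = 10 + 2*h)
(f*(m(6) + 1) + 9)² = (-5*((10 + 2*6) + 1) + 9)² = (-5*((10 + 12) + 1) + 9)² = (-5*(22 + 1) + 9)² = (-5*23 + 9)² = (-115 + 9)² = (-106)² = 11236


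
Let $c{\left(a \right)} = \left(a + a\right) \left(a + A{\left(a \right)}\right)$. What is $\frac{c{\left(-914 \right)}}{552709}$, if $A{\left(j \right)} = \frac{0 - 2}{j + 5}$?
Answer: $\frac{1518746272}{502412481} \approx 3.0229$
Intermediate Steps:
$A{\left(j \right)} = - \frac{2}{5 + j}$
$c{\left(a \right)} = 2 a \left(a - \frac{2}{5 + a}\right)$ ($c{\left(a \right)} = \left(a + a\right) \left(a - \frac{2}{5 + a}\right) = 2 a \left(a - \frac{2}{5 + a}\right)$)
$\frac{c{\left(-914 \right)}}{552709} = \frac{2 \left(-914\right) \frac{1}{5 - 914} \left(-2 - 914 \left(5 - 914\right)\right)}{552709} = 2 \left(-914\right) \frac{1}{-909} \left(-2 - -830826\right) \frac{1}{552709} = 2 \left(-914\right) \left(- \frac{1}{909}\right) \left(-2 + 830826\right) \frac{1}{552709} = 2 \left(-914\right) \left(- \frac{1}{909}\right) 830824 \cdot \frac{1}{552709} = \frac{1518746272}{909} \cdot \frac{1}{552709} = \frac{1518746272}{502412481}$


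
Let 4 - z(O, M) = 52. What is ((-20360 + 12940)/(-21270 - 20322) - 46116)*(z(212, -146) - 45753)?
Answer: 7320714482571/3466 ≈ 2.1122e+9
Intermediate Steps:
z(O, M) = -48 (z(O, M) = 4 - 1*52 = 4 - 52 = -48)
((-20360 + 12940)/(-21270 - 20322) - 46116)*(z(212, -146) - 45753) = ((-20360 + 12940)/(-21270 - 20322) - 46116)*(-48 - 45753) = (-7420/(-41592) - 46116)*(-45801) = (-7420*(-1/41592) - 46116)*(-45801) = (1855/10398 - 46116)*(-45801) = -479512313/10398*(-45801) = 7320714482571/3466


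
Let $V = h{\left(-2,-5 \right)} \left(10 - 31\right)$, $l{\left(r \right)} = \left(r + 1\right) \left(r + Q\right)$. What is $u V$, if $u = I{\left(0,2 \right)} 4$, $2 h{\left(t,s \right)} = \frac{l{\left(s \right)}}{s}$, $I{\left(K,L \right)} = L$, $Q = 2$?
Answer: $\frac{1008}{5} \approx 201.6$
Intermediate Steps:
$l{\left(r \right)} = \left(1 + r\right) \left(2 + r\right)$ ($l{\left(r \right)} = \left(r + 1\right) \left(r + 2\right) = \left(1 + r\right) \left(2 + r\right)$)
$h{\left(t,s \right)} = \frac{2 + s^{2} + 3 s}{2 s}$ ($h{\left(t,s \right)} = \frac{\left(2 + s^{2} + 3 s\right) \frac{1}{s}}{2} = \frac{\frac{1}{s} \left(2 + s^{2} + 3 s\right)}{2} = \frac{2 + s^{2} + 3 s}{2 s}$)
$V = \frac{126}{5}$ ($V = \left(\frac{3}{2} + \frac{1}{-5} + \frac{1}{2} \left(-5\right)\right) \left(10 - 31\right) = \left(\frac{3}{2} - \frac{1}{5} - \frac{5}{2}\right) \left(-21\right) = \left(- \frac{6}{5}\right) \left(-21\right) = \frac{126}{5} \approx 25.2$)
$u = 8$ ($u = 2 \cdot 4 = 8$)
$u V = 8 \cdot \frac{126}{5} = \frac{1008}{5}$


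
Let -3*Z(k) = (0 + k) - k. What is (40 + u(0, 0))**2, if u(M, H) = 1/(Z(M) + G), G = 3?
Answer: 14641/9 ≈ 1626.8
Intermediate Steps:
Z(k) = 0 (Z(k) = -((0 + k) - k)/3 = -(k - k)/3 = -1/3*0 = 0)
u(M, H) = 1/3 (u(M, H) = 1/(0 + 3) = 1/3)
(40 + u(0, 0))**2 = (40 + 1/3)**2 = (121/3)**2 = 14641/9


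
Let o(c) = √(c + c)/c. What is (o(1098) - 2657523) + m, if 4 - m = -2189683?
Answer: -467836 + √61/183 ≈ -4.6784e+5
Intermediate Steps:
o(c) = √2/√c (o(c) = √(2*c)/c = (√2*√c)/c = √2/√c)
m = 2189687 (m = 4 - 1*(-2189683) = 4 + 2189683 = 2189687)
(o(1098) - 2657523) + m = (√2/√1098 - 2657523) + 2189687 = (√2*(√122/366) - 2657523) + 2189687 = (√61/183 - 2657523) + 2189687 = (-2657523 + √61/183) + 2189687 = -467836 + √61/183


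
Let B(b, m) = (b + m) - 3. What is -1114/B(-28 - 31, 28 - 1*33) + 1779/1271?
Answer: 1535087/85157 ≈ 18.027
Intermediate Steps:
B(b, m) = -3 + b + m
-1114/B(-28 - 31, 28 - 1*33) + 1779/1271 = -1114/(-3 + (-28 - 31) + (28 - 1*33)) + 1779/1271 = -1114/(-3 - 59 + (28 - 33)) + 1779*(1/1271) = -1114/(-3 - 59 - 5) + 1779/1271 = -1114/(-67) + 1779/1271 = -1114*(-1/67) + 1779/1271 = 1114/67 + 1779/1271 = 1535087/85157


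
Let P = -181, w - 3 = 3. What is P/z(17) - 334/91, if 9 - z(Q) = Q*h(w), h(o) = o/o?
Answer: 13799/728 ≈ 18.955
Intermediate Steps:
w = 6 (w = 3 + 3 = 6)
h(o) = 1
z(Q) = 9 - Q
P/z(17) - 334/91 = -181/(9 - 1*17) - 334/91 = -181/(9 - 17) - 334*1/91 = -181/(-8) - 334/91 = -181*(-1/8) - 334/91 = 181/8 - 334/91 = 13799/728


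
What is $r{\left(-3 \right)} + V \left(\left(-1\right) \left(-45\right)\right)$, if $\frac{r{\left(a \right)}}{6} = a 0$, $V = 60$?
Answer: $2700$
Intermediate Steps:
$r{\left(a \right)} = 0$ ($r{\left(a \right)} = 6 a 0 = 6 \cdot 0 = 0$)
$r{\left(-3 \right)} + V \left(\left(-1\right) \left(-45\right)\right) = 0 + 60 \left(\left(-1\right) \left(-45\right)\right) = 0 + 60 \cdot 45 = 0 + 2700 = 2700$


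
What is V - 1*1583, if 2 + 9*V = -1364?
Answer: -15613/9 ≈ -1734.8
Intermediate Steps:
V = -1366/9 (V = -2/9 + (⅑)*(-1364) = -2/9 - 1364/9 = -1366/9 ≈ -151.78)
V - 1*1583 = -1366/9 - 1*1583 = -1366/9 - 1583 = -15613/9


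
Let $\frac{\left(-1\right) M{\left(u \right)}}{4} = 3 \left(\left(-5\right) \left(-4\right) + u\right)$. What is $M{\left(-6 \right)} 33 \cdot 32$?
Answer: $-177408$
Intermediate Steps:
$M{\left(u \right)} = -240 - 12 u$ ($M{\left(u \right)} = - 4 \cdot 3 \left(\left(-5\right) \left(-4\right) + u\right) = - 4 \cdot 3 \left(20 + u\right) = - 4 \left(60 + 3 u\right) = -240 - 12 u$)
$M{\left(-6 \right)} 33 \cdot 32 = \left(-240 - -72\right) 33 \cdot 32 = \left(-240 + 72\right) 33 \cdot 32 = \left(-168\right) 33 \cdot 32 = \left(-5544\right) 32 = -177408$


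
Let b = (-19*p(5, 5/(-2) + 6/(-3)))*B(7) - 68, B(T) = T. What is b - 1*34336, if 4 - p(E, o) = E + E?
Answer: -33606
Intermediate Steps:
p(E, o) = 4 - 2*E (p(E, o) = 4 - (E + E) = 4 - 2*E)
b = 730 (b = -19*(4 - 2*5)*7 - 68 = -19*(4 - 10)*7 - 68 = -19*(-6)*7 - 68 = 114*7 - 68 = 798 - 68 = 730)
b - 1*34336 = 730 - 1*34336 = 730 - 34336 = -33606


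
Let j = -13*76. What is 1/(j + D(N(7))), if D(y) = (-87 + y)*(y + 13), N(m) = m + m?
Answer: -1/2959 ≈ -0.00033795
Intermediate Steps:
N(m) = 2*m
j = -988
D(y) = (-87 + y)*(13 + y)
1/(j + D(N(7))) = 1/(-988 + (-1131 + (2*7)² - 148*7)) = 1/(-988 + (-1131 + 14² - 74*14)) = 1/(-988 + (-1131 + 196 - 1036)) = 1/(-988 - 1971) = 1/(-2959) = -1/2959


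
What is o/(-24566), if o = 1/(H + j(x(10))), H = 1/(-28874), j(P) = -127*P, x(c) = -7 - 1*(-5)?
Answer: -14437/90083460585 ≈ -1.6026e-7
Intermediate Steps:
x(c) = -2 (x(c) = -7 + 5 = -2)
H = -1/28874 ≈ -3.4633e-5
o = 28874/7333995 (o = 1/(-1/28874 - 127*(-2)) = 1/(-1/28874 + 254) = 1/(7333995/28874) = 28874/7333995 ≈ 0.0039370)
o/(-24566) = (28874/7333995)/(-24566) = (28874/7333995)*(-1/24566) = -14437/90083460585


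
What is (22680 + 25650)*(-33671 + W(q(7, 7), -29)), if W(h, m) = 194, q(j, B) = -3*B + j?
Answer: -1617943410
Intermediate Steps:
q(j, B) = j - 3*B
(22680 + 25650)*(-33671 + W(q(7, 7), -29)) = (22680 + 25650)*(-33671 + 194) = 48330*(-33477) = -1617943410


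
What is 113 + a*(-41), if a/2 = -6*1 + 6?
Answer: 113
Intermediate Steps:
a = 0 (a = 2*(-6*1 + 6) = 2*(-6 + 6) = 2*0 = 0)
113 + a*(-41) = 113 + 0*(-41) = 113 + 0 = 113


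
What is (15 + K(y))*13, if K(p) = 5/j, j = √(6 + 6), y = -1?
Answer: 195 + 65*√3/6 ≈ 213.76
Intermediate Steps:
j = 2*√3 (j = √12 = 2*√3 ≈ 3.4641)
K(p) = 5*√3/6 (K(p) = 5/((2*√3)) = 5*(√3/6) = 5*√3/6)
(15 + K(y))*13 = (15 + 5*√3/6)*13 = 195 + 65*√3/6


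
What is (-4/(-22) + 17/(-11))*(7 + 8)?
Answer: -225/11 ≈ -20.455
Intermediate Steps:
(-4/(-22) + 17/(-11))*(7 + 8) = (-4*(-1/22) + 17*(-1/11))*15 = (2/11 - 17/11)*15 = -15/11*15 = -225/11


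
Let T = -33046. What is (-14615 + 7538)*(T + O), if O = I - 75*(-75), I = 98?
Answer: 193364871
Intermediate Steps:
O = 5723 (O = 98 - 75*(-75) = 98 + 5625 = 5723)
(-14615 + 7538)*(T + O) = (-14615 + 7538)*(-33046 + 5723) = -7077*(-27323) = 193364871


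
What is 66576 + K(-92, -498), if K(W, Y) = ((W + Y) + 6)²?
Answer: 407632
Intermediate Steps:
K(W, Y) = (6 + W + Y)²
66576 + K(-92, -498) = 66576 + (6 - 92 - 498)² = 66576 + (-584)² = 66576 + 341056 = 407632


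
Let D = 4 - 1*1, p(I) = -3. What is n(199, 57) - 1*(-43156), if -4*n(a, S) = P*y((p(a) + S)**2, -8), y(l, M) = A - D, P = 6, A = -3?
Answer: 43165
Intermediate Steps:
D = 3 (D = 4 - 1 = 3)
y(l, M) = -6 (y(l, M) = -3 - 1*3 = -3 - 3 = -6)
n(a, S) = 9 (n(a, S) = -3*(-6)/2 = -1/4*(-36) = 9)
n(199, 57) - 1*(-43156) = 9 - 1*(-43156) = 9 + 43156 = 43165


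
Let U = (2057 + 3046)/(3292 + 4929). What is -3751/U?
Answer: -30836971/5103 ≈ -6042.9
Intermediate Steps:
U = 5103/8221 ≈ 0.62073
-3751/U = -3751/5103/8221 = -3751*8221/5103 = -30836971/5103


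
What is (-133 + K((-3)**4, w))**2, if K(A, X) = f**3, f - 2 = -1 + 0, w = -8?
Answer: 17424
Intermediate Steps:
f = 1 (f = 2 + (-1 + 0) = 2 - 1 = 1)
K(A, X) = 1 (K(A, X) = 1**3 = 1)
(-133 + K((-3)**4, w))**2 = (-133 + 1)**2 = (-132)**2 = 17424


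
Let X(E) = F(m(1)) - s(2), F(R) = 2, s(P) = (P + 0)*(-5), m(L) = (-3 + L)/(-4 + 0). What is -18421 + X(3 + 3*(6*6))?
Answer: -18409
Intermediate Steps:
m(L) = ¾ - L/4 (m(L) = (-3 + L)/(-4) = (-3 + L)*(-¼) = ¾ - L/4)
s(P) = -5*P (s(P) = P*(-5) = -5*P)
X(E) = 12 (X(E) = 2 - (-5)*2 = 2 - 1*(-10) = 2 + 10 = 12)
-18421 + X(3 + 3*(6*6)) = -18421 + 12 = -18409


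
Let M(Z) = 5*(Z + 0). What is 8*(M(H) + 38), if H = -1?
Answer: 264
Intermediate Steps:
M(Z) = 5*Z
8*(M(H) + 38) = 8*(5*(-1) + 38) = 8*(-5 + 38) = 8*33 = 264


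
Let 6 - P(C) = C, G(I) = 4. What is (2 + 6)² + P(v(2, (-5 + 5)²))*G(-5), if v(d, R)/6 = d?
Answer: 40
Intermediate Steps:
v(d, R) = 6*d
P(C) = 6 - C
(2 + 6)² + P(v(2, (-5 + 5)²))*G(-5) = (2 + 6)² + (6 - 6*2)*4 = 8² + (6 - 1*12)*4 = 64 + (6 - 12)*4 = 64 - 6*4 = 64 - 24 = 40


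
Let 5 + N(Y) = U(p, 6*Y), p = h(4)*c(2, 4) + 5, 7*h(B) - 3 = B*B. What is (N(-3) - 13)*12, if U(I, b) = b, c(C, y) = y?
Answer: -432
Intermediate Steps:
h(B) = 3/7 + B²/7 (h(B) = 3/7 + (B*B)/7 = 3/7 + B²/7)
p = 111/7 (p = (3/7 + (⅐)*4²)*4 + 5 = (3/7 + (⅐)*16)*4 + 5 = (3/7 + 16/7)*4 + 5 = (19/7)*4 + 5 = 76/7 + 5 = 111/7 ≈ 15.857)
N(Y) = -5 + 6*Y
(N(-3) - 13)*12 = ((-5 + 6*(-3)) - 13)*12 = ((-5 - 18) - 13)*12 = (-23 - 13)*12 = -36*12 = -432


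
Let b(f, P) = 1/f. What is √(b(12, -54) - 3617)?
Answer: I*√130209/6 ≈ 60.141*I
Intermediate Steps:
√(b(12, -54) - 3617) = √(1/12 - 3617) = √(-43403/12) = I*√130209/6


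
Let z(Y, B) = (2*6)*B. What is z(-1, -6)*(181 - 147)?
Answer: -2448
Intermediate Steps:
z(Y, B) = 12*B
z(-1, -6)*(181 - 147) = (12*(-6))*(181 - 147) = -72*34 = -2448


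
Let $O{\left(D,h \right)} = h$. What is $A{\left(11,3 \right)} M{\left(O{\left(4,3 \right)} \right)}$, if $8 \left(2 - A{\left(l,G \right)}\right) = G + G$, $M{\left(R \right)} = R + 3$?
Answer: $\frac{15}{2} \approx 7.5$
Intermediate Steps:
$M{\left(R \right)} = 3 + R$
$A{\left(l,G \right)} = 2 - \frac{G}{4}$ ($A{\left(l,G \right)} = 2 - \frac{G + G}{8} = 2 - \frac{2 G}{8} = 2 - \frac{G}{4}$)
$A{\left(11,3 \right)} M{\left(O{\left(4,3 \right)} \right)} = \left(2 - \frac{3}{4}\right) \left(3 + 3\right) = \left(2 - \frac{3}{4}\right) 6 = \frac{5}{4} \cdot 6 = \frac{15}{2}$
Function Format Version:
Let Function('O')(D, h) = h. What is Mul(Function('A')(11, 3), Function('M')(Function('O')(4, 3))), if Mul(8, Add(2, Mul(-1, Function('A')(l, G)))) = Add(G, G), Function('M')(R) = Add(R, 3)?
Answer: Rational(15, 2) ≈ 7.5000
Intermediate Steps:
Function('M')(R) = Add(3, R)
Function('A')(l, G) = Add(2, Mul(Rational(-1, 4), G)) (Function('A')(l, G) = Add(2, Mul(Rational(-1, 8), Add(G, G))) = Add(2, Mul(Rational(-1, 8), Mul(2, G))) = Add(2, Mul(Rational(-1, 4), G)))
Mul(Function('A')(11, 3), Function('M')(Function('O')(4, 3))) = Mul(Add(2, Mul(Rational(-1, 4), 3)), Add(3, 3)) = Mul(Add(2, Rational(-3, 4)), 6) = Mul(Rational(5, 4), 6) = Rational(15, 2)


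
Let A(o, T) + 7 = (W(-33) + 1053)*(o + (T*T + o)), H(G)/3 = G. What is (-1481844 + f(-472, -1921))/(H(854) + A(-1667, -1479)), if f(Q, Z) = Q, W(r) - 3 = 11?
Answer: -370579/582611181 ≈ -0.00063607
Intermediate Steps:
W(r) = 14 (W(r) = 3 + 11 = 14)
H(G) = 3*G
A(o, T) = -7 + 1067*T² + 2134*o (A(o, T) = -7 + (14 + 1053)*(o + (T*T + o)) = -7 + 1067*(o + (T² + o)) = -7 + 1067*(o + (o + T²)) = -7 + 1067*(T² + 2*o) = -7 + (1067*T² + 2134*o) = -7 + 1067*T² + 2134*o)
(-1481844 + f(-472, -1921))/(H(854) + A(-1667, -1479)) = (-1481844 - 472)/(3*854 + (-7 + 1067*(-1479)² + 2134*(-1667))) = -1482316/(2562 + (-7 + 1067*2187441 - 3557378)) = -1482316/(2562 + (-7 + 2333999547 - 3557378)) = -1482316/(2562 + 2330442162) = -1482316/2330444724 = -1482316*1/2330444724 = -370579/582611181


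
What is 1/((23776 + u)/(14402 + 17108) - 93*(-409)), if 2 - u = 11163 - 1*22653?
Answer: 15755/599290569 ≈ 2.6289e-5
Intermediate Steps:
u = 11492 (u = 2 - (11163 - 1*22653) = 2 - (11163 - 22653) = 2 - 1*(-11490) = 2 + 11490 = 11492)
1/((23776 + u)/(14402 + 17108) - 93*(-409)) = 1/((23776 + 11492)/(14402 + 17108) - 93*(-409)) = 1/(35268/31510 + 38037) = 1/(35268*(1/31510) + 38037) = 1/(17634/15755 + 38037) = 1/(599290569/15755) = 15755/599290569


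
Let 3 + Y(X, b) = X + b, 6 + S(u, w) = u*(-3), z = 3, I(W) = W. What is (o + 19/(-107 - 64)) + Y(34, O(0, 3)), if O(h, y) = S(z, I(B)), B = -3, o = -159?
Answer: -1288/9 ≈ -143.11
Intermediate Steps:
S(u, w) = -6 - 3*u (S(u, w) = -6 + u*(-3) = -6 - 3*u)
O(h, y) = -15 (O(h, y) = -6 - 3*3 = -6 - 9 = -15)
Y(X, b) = -3 + X + b (Y(X, b) = -3 + (X + b) = -3 + X + b)
(o + 19/(-107 - 64)) + Y(34, O(0, 3)) = (-159 + 19/(-107 - 64)) + (-3 + 34 - 15) = (-159 + 19/(-171)) + 16 = (-159 - 1/171*19) + 16 = (-159 - 1/9) + 16 = -1432/9 + 16 = -1288/9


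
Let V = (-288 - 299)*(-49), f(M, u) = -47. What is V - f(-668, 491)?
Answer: 28810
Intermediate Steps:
V = 28763 (V = -587*(-49) = 28763)
V - f(-668, 491) = 28763 - 1*(-47) = 28763 + 47 = 28810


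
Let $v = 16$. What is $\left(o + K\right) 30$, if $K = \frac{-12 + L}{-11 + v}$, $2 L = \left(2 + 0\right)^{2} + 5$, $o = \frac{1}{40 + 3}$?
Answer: $- \frac{1905}{43} \approx -44.302$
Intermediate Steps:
$o = \frac{1}{43} \approx 0.023256$
$L = \frac{9}{2}$ ($L = \frac{\left(2 + 0\right)^{2} + 5}{2} = \frac{2^{2} + 5}{2} = \frac{4 + 5}{2} = \frac{1}{2} \cdot 9 = \frac{9}{2} \approx 4.5$)
$K = - \frac{3}{2}$ ($K = \frac{-12 + \frac{9}{2}}{-11 + 16} = - \frac{15}{2 \cdot 5} = \left(- \frac{15}{2}\right) \frac{1}{5} = - \frac{3}{2} \approx -1.5$)
$\left(o + K\right) 30 = \left(\frac{1}{43} - \frac{3}{2}\right) 30 = \left(- \frac{127}{86}\right) 30 = - \frac{1905}{43}$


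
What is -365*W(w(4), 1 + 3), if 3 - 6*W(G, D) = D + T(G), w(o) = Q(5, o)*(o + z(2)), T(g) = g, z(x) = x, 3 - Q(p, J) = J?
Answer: -1825/6 ≈ -304.17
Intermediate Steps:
Q(p, J) = 3 - J
w(o) = (2 + o)*(3 - o) (w(o) = (3 - o)*(o + 2) = (3 - o)*(2 + o) = (2 + o)*(3 - o))
W(G, D) = 1/2 - D/6 - G/6 (W(G, D) = 1/2 - (D + G)/6 = 1/2 + (-D/6 - G/6) = 1/2 - D/6 - G/6)
-365*W(w(4), 1 + 3) = -365*(1/2 - (1 + 3)/6 - (6 + 4 - 1*4**2)/6) = -365*(1/2 - 1/6*4 - (6 + 4 - 1*16)/6) = -365*(1/2 - 2/3 - (6 + 4 - 16)/6) = -365*(1/2 - 2/3 - 1/6*(-6)) = -365*(1/2 - 2/3 + 1) = -365*5/6 = -1825/6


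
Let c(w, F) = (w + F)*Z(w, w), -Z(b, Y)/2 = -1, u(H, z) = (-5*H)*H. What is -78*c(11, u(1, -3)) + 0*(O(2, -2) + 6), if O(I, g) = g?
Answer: -936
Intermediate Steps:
u(H, z) = -5*H**2
Z(b, Y) = 2 (Z(b, Y) = -2*(-1) = 2)
c(w, F) = 2*F + 2*w (c(w, F) = (w + F)*2 = (F + w)*2 = 2*F + 2*w)
-78*c(11, u(1, -3)) + 0*(O(2, -2) + 6) = -78*(2*(-5*1**2) + 2*11) + 0*(-2 + 6) = -78*(2*(-5*1) + 22) + 0*4 = -78*(2*(-5) + 22) + 0 = -78*(-10 + 22) + 0 = -78*12 + 0 = -936 + 0 = -936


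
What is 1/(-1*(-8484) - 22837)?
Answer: -1/14353 ≈ -6.9672e-5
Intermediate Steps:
1/(-1*(-8484) - 22837) = 1/(8484 - 22837) = 1/(-14353) = -1/14353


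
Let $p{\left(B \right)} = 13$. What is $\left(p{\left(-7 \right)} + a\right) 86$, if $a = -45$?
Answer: $-2752$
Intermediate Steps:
$\left(p{\left(-7 \right)} + a\right) 86 = \left(13 - 45\right) 86 = \left(-32\right) 86 = -2752$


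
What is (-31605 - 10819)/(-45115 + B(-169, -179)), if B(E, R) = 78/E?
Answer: 551512/586501 ≈ 0.94034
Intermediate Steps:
(-31605 - 10819)/(-45115 + B(-169, -179)) = (-31605 - 10819)/(-45115 + 78/(-169)) = -42424/(-45115 + 78*(-1/169)) = -42424/(-45115 - 6/13) = -42424/(-586501/13) = -42424*(-13/586501) = 551512/586501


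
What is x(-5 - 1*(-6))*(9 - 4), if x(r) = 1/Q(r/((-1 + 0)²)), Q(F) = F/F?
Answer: 5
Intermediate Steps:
Q(F) = 1
x(r) = 1 (x(r) = 1/1 = 1)
x(-5 - 1*(-6))*(9 - 4) = 1*(9 - 4) = 1*5 = 5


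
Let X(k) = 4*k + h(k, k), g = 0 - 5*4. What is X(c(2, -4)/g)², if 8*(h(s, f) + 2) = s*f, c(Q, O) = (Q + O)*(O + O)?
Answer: 16384/625 ≈ 26.214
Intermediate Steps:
c(Q, O) = 2*O*(O + Q) (c(Q, O) = (O + Q)*(2*O) = 2*O*(O + Q))
h(s, f) = -2 + f*s/8 (h(s, f) = -2 + (s*f)/8 = -2 + (f*s)/8 = -2 + f*s/8)
g = -20 (g = 0 - 20 = -20)
X(k) = -2 + 4*k + k²/8 (X(k) = 4*k + (-2 + k*k/8) = 4*k + (-2 + k²/8) = -2 + 4*k + k²/8)
X(c(2, -4)/g)² = (-2 + 4*((2*(-4)*(-4 + 2))/(-20)) + ((2*(-4)*(-4 + 2))/(-20))²/8)² = (-2 + 4*((2*(-4)*(-2))*(-1/20)) + ((2*(-4)*(-2))*(-1/20))²/8)² = (-2 + 4*(16*(-1/20)) + (16*(-1/20))²/8)² = (-2 + 4*(-⅘) + (-⅘)²/8)² = (-2 - 16/5 + (⅛)*(16/25))² = (-2 - 16/5 + 2/25)² = (-128/25)² = 16384/625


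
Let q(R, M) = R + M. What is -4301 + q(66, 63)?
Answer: -4172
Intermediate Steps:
q(R, M) = M + R
-4301 + q(66, 63) = -4301 + (63 + 66) = -4301 + 129 = -4172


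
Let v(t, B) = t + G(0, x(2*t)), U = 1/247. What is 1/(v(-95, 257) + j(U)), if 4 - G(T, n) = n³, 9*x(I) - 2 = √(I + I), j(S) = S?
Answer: -180063*I/(181792*√95 + 15823820*I) ≈ -0.011238 - 0.0012584*I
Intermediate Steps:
U = 1/247 ≈ 0.0040486
x(I) = 2/9 + √2*√I/9 (x(I) = 2/9 + √(I + I)/9 = 2/9 + √(2*I)/9 = 2/9 + (√2*√I)/9 = 2/9 + √2*√I/9)
G(T, n) = 4 - n³
v(t, B) = 4 + t - (2/9 + 2*√t/9)³ (v(t, B) = t + (4 - (2/9 + √2*√(2*t)/9)³) = t + (4 - (2/9 + √2*(√2*√t)/9)³) = t + (4 - (2/9 + 2*√t/9)³) = 4 + t - (2/9 + 2*√t/9)³)
1/(v(-95, 257) + j(U)) = 1/((4 - 95 - 8*(1 + √(-95))³/729) + 1/247) = 1/((4 - 95 - 8*(1 + I*√95)³/729) + 1/247) = 1/((-91 - 8*(1 + I*√95)³/729) + 1/247) = 1/(-22476/247 - 8*(1 + I*√95)³/729)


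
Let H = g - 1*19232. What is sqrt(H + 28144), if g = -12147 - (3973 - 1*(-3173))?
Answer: I*sqrt(10381) ≈ 101.89*I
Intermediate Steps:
g = -19293 (g = -12147 - (3973 + 3173) = -12147 - 1*7146 = -12147 - 7146 = -19293)
H = -38525 (H = -19293 - 1*19232 = -19293 - 19232 = -38525)
sqrt(H + 28144) = sqrt(-38525 + 28144) = sqrt(-10381) = I*sqrt(10381)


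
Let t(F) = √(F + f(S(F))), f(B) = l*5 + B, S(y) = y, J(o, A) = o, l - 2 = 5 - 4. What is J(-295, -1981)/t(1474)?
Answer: -295*√2963/2963 ≈ -5.4195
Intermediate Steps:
l = 3 (l = 2 + (5 - 4) = 2 + 1 = 3)
f(B) = 15 + B (f(B) = 3*5 + B = 15 + B)
t(F) = √(15 + 2*F) (t(F) = √(F + (15 + F)) = √(15 + 2*F))
J(-295, -1981)/t(1474) = -295/√(15 + 2*1474) = -295/√(15 + 2948) = -295*√2963/2963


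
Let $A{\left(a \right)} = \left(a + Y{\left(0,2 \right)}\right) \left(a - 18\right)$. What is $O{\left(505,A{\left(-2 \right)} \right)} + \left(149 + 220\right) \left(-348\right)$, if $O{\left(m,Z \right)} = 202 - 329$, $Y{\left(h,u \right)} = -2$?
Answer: $-128539$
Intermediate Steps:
$A{\left(a \right)} = \left(-18 + a\right) \left(-2 + a\right)$ ($A{\left(a \right)} = \left(a - 2\right) \left(a - 18\right) = \left(-2 + a\right) \left(-18 + a\right) = \left(-18 + a\right) \left(-2 + a\right)$)
$O{\left(m,Z \right)} = -127$ ($O{\left(m,Z \right)} = 202 - 329 = -127$)
$O{\left(505,A{\left(-2 \right)} \right)} + \left(149 + 220\right) \left(-348\right) = -127 + \left(149 + 220\right) \left(-348\right) = -127 + 369 \left(-348\right) = -127 - 128412 = -128539$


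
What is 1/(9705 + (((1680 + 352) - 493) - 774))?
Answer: 1/10470 ≈ 9.5511e-5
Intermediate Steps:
1/(9705 + (((1680 + 352) - 493) - 774)) = 1/(9705 + ((2032 - 493) - 774)) = 1/(9705 + (1539 - 774)) = 1/(9705 + 765) = 1/10470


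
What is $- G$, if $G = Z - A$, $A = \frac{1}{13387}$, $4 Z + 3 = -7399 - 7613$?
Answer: $\frac{201005809}{53548} \approx 3753.8$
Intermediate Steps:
$Z = - \frac{15015}{4}$ ($Z = - \frac{3}{4} + \frac{-7399 - 7613}{4} = - \frac{3}{4} + \frac{1}{4} \left(-15012\right) = - \frac{3}{4} - 3753 = - \frac{15015}{4} \approx -3753.8$)
$A = \frac{1}{13387} \approx 7.4699 \cdot 10^{-5}$
$G = - \frac{201005809}{53548}$ ($G = - \frac{15015}{4} - \frac{1}{13387} = - \frac{201005809}{53548} \approx -3753.8$)
$- G = \left(-1\right) \left(- \frac{201005809}{53548}\right) = \frac{201005809}{53548}$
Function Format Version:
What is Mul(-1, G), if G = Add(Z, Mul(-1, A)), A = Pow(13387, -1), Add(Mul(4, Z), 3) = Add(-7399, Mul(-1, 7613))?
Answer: Rational(201005809, 53548) ≈ 3753.8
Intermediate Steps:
Z = Rational(-15015, 4) (Z = Add(Rational(-3, 4), Mul(Rational(1, 4), Add(-7399, Mul(-1, 7613)))) = Add(Rational(-3, 4), Mul(Rational(1, 4), Add(-7399, -7613))) = Add(Rational(-3, 4), Mul(Rational(1, 4), -15012)) = Add(Rational(-3, 4), -3753) = Rational(-15015, 4) ≈ -3753.8)
A = Rational(1, 13387) ≈ 7.4699e-5
G = Rational(-201005809, 53548) (G = Add(Rational(-15015, 4), Mul(-1, Rational(1, 13387))) = Add(Rational(-15015, 4), Rational(-1, 13387)) = Rational(-201005809, 53548) ≈ -3753.8)
Mul(-1, G) = Mul(-1, Rational(-201005809, 53548)) = Rational(201005809, 53548)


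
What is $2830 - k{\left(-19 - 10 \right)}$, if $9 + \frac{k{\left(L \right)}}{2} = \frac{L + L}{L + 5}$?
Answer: $\frac{17059}{6} \approx 2843.2$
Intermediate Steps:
$k{\left(L \right)} = -18 + \frac{4 L}{5 + L}$ ($k{\left(L \right)} = -18 + 2 \frac{L + L}{L + 5} = -18 + 2 \frac{2 L}{5 + L} = -18 + \frac{4 L}{5 + L}$)
$2830 - k{\left(-19 - 10 \right)} = 2830 - \frac{2 \left(-45 - 7 \left(-19 - 10\right)\right)}{5 - 29} = 2830 - \frac{2 \left(-45 - -203\right)}{5 - 29} = 2830 - \frac{2 \left(-45 + 203\right)}{-24} = 2830 - 2 \left(- \frac{1}{24}\right) 158 = 2830 - - \frac{79}{6} = 2830 + \frac{79}{6} = \frac{17059}{6}$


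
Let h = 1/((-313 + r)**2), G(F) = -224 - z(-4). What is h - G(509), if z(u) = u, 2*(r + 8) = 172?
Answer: 12149501/55225 ≈ 220.00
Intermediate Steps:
r = 78 (r = -8 + (1/2)*172 = -8 + 86 = 78)
G(F) = -220 (G(F) = -224 - 1*(-4) = -224 + 4 = -220)
h = 1/55225 (h = 1/((-313 + 78)**2) = 1/((-235)**2) = 1/55225 ≈ 1.8108e-5)
h - G(509) = 1/55225 - 1*(-220) = 1/55225 + 220 = 12149501/55225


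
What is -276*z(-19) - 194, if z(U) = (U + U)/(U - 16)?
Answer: -17278/35 ≈ -493.66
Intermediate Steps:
z(U) = 2*U/(-16 + U) (z(U) = (2*U)/(-16 + U) = 2*U/(-16 + U))
-276*z(-19) - 194 = -552*(-19)/(-16 - 19) - 194 = -552*(-19)/(-35) - 194 = -552*(-19)*(-1)/35 - 194 = -276*38/35 - 194 = -10488/35 - 194 = -17278/35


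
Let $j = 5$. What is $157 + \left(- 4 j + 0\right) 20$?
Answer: $-243$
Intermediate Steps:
$157 + \left(- 4 j + 0\right) 20 = 157 + \left(\left(-4\right) 5 + 0\right) 20 = 157 + \left(-20 + 0\right) 20 = 157 - 400 = -243$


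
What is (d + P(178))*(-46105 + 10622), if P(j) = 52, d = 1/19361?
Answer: -35723326359/19361 ≈ -1.8451e+6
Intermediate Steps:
d = 1/19361 ≈ 5.1650e-5
(d + P(178))*(-46105 + 10622) = (1/19361 + 52)*(-46105 + 10622) = (1006773/19361)*(-35483) = -35723326359/19361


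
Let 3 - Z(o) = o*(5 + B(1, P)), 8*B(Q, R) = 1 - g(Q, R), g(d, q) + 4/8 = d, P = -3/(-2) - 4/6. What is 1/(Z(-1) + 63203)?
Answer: 16/1011377 ≈ 1.5820e-5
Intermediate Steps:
P = ⅚ (P = -3*(-½) - 4*⅙ = 3/2 - ⅔ = ⅚ ≈ 0.83333)
g(d, q) = -½ + d
B(Q, R) = 3/16 - Q/8 (B(Q, R) = (1 - (-½ + Q))/8 = (1 + (½ - Q))/8 = (3/2 - Q)/8 = 3/16 - Q/8)
Z(o) = 3 - 81*o/16 (Z(o) = 3 - o*(5 + (3/16 - ⅛*1)) = 3 - o*(5 + (3/16 - ⅛)) = 3 - o*(5 + 1/16) = 3 - o*81/16 = 3 - 81*o/16)
1/(Z(-1) + 63203) = 1/((3 - 81/16*(-1)) + 63203) = 1/((3 + 81/16) + 63203) = 1/(129/16 + 63203) = 1/(1011377/16) = 16/1011377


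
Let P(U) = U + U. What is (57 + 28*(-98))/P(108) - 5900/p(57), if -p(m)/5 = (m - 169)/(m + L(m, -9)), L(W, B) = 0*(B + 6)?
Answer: -926819/1512 ≈ -612.98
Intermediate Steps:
L(W, B) = 0 (L(W, B) = 0*(6 + B) = 0)
P(U) = 2*U
p(m) = -5*(-169 + m)/m (p(m) = -5*(m - 169)/(m + 0) = -5*(-169 + m)/m)
(57 + 28*(-98))/P(108) - 5900/p(57) = (57 + 28*(-98))/((2*108)) - 5900/(-5 + 845/57) = (57 - 2744)/216 - 5900/(-5 + 845*(1/57)) = -2687*1/216 - 5900/(-5 + 845/57) = -2687/216 - 5900/560/57 = -2687/216 - 5900*57/560 = -2687/216 - 16815/28 = -926819/1512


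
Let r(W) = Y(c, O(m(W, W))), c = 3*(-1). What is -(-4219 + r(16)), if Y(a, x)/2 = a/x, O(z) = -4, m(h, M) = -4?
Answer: 8435/2 ≈ 4217.5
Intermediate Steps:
c = -3
Y(a, x) = 2*a/x (Y(a, x) = 2*(a/x) = 2*a/x)
r(W) = 3/2 (r(W) = 2*(-3)/(-4) = 2*(-3)*(-¼) = 3/2)
-(-4219 + r(16)) = -(-4219 + 3/2) = -1*(-8435/2) = 8435/2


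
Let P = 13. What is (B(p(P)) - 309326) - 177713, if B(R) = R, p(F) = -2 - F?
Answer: -487054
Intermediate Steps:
(B(p(P)) - 309326) - 177713 = ((-2 - 1*13) - 309326) - 177713 = ((-2 - 13) - 309326) - 177713 = (-15 - 309326) - 177713 = -309341 - 177713 = -487054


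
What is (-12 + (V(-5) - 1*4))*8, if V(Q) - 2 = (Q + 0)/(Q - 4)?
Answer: -968/9 ≈ -107.56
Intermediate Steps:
V(Q) = 2 + Q/(-4 + Q) (V(Q) = 2 + (Q + 0)/(Q - 4) = 2 + Q/(-4 + Q))
(-12 + (V(-5) - 1*4))*8 = (-12 + ((-8 + 3*(-5))/(-4 - 5) - 1*4))*8 = (-12 + ((-8 - 15)/(-9) - 4))*8 = (-12 + (-⅑*(-23) - 4))*8 = (-12 + (23/9 - 4))*8 = (-12 - 13/9)*8 = -121/9*8 = -968/9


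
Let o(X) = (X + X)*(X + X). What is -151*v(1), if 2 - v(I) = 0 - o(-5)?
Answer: -15402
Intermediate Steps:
o(X) = 4*X² (o(X) = (2*X)*(2*X) = 4*X²)
v(I) = 102 (v(I) = 2 - (0 - 4*(-5)²) = 2 - (0 - 4*25) = 2 - (0 - 1*100) = 2 - (0 - 100) = 2 - 1*(-100) = 2 + 100 = 102)
-151*v(1) = -151*102 = -15402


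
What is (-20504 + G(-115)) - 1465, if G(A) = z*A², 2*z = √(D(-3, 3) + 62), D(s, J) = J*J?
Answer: -21969 + 13225*√71/2 ≈ 33749.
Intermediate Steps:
D(s, J) = J²
z = √71/2 (z = √(3² + 62)/2 = √(9 + 62)/2 = √71/2 ≈ 4.2131)
G(A) = √71*A²/2 (G(A) = (√71/2)*A² = √71*A²/2)
(-20504 + G(-115)) - 1465 = (-20504 + (½)*√71*(-115)²) - 1465 = (-20504 + (½)*√71*13225) - 1465 = (-20504 + 13225*√71/2) - 1465 = -21969 + 13225*√71/2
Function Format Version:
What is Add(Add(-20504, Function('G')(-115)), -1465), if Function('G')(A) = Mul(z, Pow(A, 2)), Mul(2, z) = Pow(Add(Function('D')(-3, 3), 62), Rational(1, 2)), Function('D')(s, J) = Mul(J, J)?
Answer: Add(-21969, Mul(Rational(13225, 2), Pow(71, Rational(1, 2)))) ≈ 33749.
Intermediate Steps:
Function('D')(s, J) = Pow(J, 2)
z = Mul(Rational(1, 2), Pow(71, Rational(1, 2))) (z = Mul(Rational(1, 2), Pow(Add(Pow(3, 2), 62), Rational(1, 2))) = Mul(Rational(1, 2), Pow(Add(9, 62), Rational(1, 2))) = Mul(Rational(1, 2), Pow(71, Rational(1, 2))) ≈ 4.2131)
Function('G')(A) = Mul(Rational(1, 2), Pow(71, Rational(1, 2)), Pow(A, 2)) (Function('G')(A) = Mul(Mul(Rational(1, 2), Pow(71, Rational(1, 2))), Pow(A, 2)) = Mul(Rational(1, 2), Pow(71, Rational(1, 2)), Pow(A, 2)))
Add(Add(-20504, Function('G')(-115)), -1465) = Add(Add(-20504, Mul(Rational(1, 2), Pow(71, Rational(1, 2)), Pow(-115, 2))), -1465) = Add(Add(-20504, Mul(Rational(1, 2), Pow(71, Rational(1, 2)), 13225)), -1465) = Add(Add(-20504, Mul(Rational(13225, 2), Pow(71, Rational(1, 2)))), -1465) = Add(-21969, Mul(Rational(13225, 2), Pow(71, Rational(1, 2))))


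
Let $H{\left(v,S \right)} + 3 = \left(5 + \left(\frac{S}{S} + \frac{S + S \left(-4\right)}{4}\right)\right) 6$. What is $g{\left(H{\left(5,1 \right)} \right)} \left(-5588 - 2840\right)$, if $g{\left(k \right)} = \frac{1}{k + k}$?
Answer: $- \frac{8428}{57} \approx -147.86$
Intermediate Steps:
$H{\left(v,S \right)} = 33 - \frac{9 S}{2}$ ($H{\left(v,S \right)} = -3 + \left(5 + \left(\frac{S}{S} + \frac{S + S \left(-4\right)}{4}\right)\right) 6 = -3 + \left(5 + \left(1 + \left(S - 4 S\right) \frac{1}{4}\right)\right) 6 = -3 + \left(5 + \left(1 + - 3 S \frac{1}{4}\right)\right) 6 = -3 + \left(5 - \left(-1 + \frac{3 S}{4}\right)\right) 6 = -3 + \left(6 - \frac{3 S}{4}\right) 6 = -3 - \left(-36 + \frac{9 S}{2}\right) = 33 - \frac{9 S}{2}$)
$g{\left(k \right)} = \frac{1}{2 k}$
$g{\left(H{\left(5,1 \right)} \right)} \left(-5588 - 2840\right) = \frac{1}{2 \left(33 - \frac{9}{2}\right)} \left(-5588 - 2840\right) = \frac{1}{2 \cdot \frac{57}{2}} \left(-8428\right) = \frac{1}{2} \cdot \frac{2}{57} \left(-8428\right) = \frac{1}{57} \left(-8428\right) = - \frac{8428}{57}$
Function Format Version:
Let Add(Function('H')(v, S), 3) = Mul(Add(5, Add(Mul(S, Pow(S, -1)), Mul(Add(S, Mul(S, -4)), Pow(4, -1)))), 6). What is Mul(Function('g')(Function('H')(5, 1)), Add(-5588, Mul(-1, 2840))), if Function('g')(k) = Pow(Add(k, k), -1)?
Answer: Rational(-8428, 57) ≈ -147.86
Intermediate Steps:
Function('H')(v, S) = Add(33, Mul(Rational(-9, 2), S)) (Function('H')(v, S) = Add(-3, Mul(Add(5, Add(Mul(S, Pow(S, -1)), Mul(Add(S, Mul(S, -4)), Pow(4, -1)))), 6)) = Add(-3, Mul(Add(5, Add(1, Mul(Add(S, Mul(-4, S)), Rational(1, 4)))), 6)) = Add(-3, Mul(Add(5, Add(1, Mul(Mul(-3, S), Rational(1, 4)))), 6)) = Add(-3, Mul(Add(5, Add(1, Mul(Rational(-3, 4), S))), 6)) = Add(-3, Mul(Add(6, Mul(Rational(-3, 4), S)), 6)) = Add(-3, Add(36, Mul(Rational(-9, 2), S))) = Add(33, Mul(Rational(-9, 2), S)))
Function('g')(k) = Mul(Rational(1, 2), Pow(k, -1)) (Function('g')(k) = Pow(Mul(2, k), -1) = Mul(Rational(1, 2), Pow(k, -1)))
Mul(Function('g')(Function('H')(5, 1)), Add(-5588, Mul(-1, 2840))) = Mul(Mul(Rational(1, 2), Pow(Add(33, Mul(Rational(-9, 2), 1)), -1)), Add(-5588, Mul(-1, 2840))) = Mul(Mul(Rational(1, 2), Pow(Add(33, Rational(-9, 2)), -1)), Add(-5588, -2840)) = Mul(Mul(Rational(1, 2), Pow(Rational(57, 2), -1)), -8428) = Mul(Mul(Rational(1, 2), Rational(2, 57)), -8428) = Mul(Rational(1, 57), -8428) = Rational(-8428, 57)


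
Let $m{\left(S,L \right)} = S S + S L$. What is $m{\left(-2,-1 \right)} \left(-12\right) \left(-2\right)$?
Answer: $144$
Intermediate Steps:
$m{\left(S,L \right)} = S^{2} + L S$
$m{\left(-2,-1 \right)} \left(-12\right) \left(-2\right) = - 2 \left(-1 - 2\right) \left(-12\right) \left(-2\right) = \left(-2\right) \left(-3\right) \left(-12\right) \left(-2\right) = 6 \left(-12\right) \left(-2\right) = \left(-72\right) \left(-2\right) = 144$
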